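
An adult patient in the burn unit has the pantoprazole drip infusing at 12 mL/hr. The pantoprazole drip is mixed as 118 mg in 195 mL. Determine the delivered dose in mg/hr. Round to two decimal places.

7.26 mg/hr

Concentration = 118 mg ÷ 195 mL = 0.6051282 mg/mL
Drug rate = 12 mL/hr × 0.6051282 mg/mL = 7.261538 mg/hr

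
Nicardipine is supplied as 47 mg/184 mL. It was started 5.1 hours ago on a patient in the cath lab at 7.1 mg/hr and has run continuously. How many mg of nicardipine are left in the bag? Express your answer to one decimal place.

Concentration = 47 mg ÷ 184 mL = 0.2554348 mg/mL
Rate = 7.1 mg/hr ÷ 0.2554348 mg/mL = 27.79574 mL/hr
Volume infused = 27.79574 mL/hr × 5.1 hr = 141.7583 mL
Volume remaining = 184 − 141.7583 = 42.2417 mL
Drug remaining = 42.2417 mL × 0.2554348 mg/mL = 10.79 mg

10.8 mg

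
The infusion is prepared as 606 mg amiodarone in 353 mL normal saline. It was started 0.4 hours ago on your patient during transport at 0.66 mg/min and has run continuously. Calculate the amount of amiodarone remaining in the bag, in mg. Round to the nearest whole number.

0.66 mg/min × 60 min/hr = 39.6 mg/hr
Concentration = 606 mg ÷ 353 mL = 1.716714 mg/mL
Rate = 39.6 mg/hr ÷ 1.716714 mg/mL = 23.06733 mL/hr
Volume infused = 23.06733 mL/hr × 0.4 hr = 9.226931 mL
Volume remaining = 353 − 9.226931 = 343.7731 mL
Drug remaining = 343.7731 mL × 1.716714 mg/mL = 590.16 mg

590 mg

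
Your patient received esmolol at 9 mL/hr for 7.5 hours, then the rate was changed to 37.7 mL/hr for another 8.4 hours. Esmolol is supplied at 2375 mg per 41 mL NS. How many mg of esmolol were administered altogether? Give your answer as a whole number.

Concentration = 2375 mg ÷ 41 mL = 57.92683 mg/mL
Stage 1: 9 mL/hr × 7.5 hr = 67.5 mL → 67.5 mL × 57.92683 mg/mL = 3910.061 mg
Stage 2: 37.7 mL/hr × 8.4 hr = 316.68 mL → 316.68 mL × 57.92683 mg/mL = 18344.27 mg
Total = 3910.061 + 18344.27 = 22254.33 mg

22254 mg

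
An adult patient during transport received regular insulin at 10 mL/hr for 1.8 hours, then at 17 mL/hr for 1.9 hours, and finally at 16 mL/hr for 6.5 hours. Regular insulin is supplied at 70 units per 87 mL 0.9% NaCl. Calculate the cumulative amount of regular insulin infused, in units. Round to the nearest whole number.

124 units

Concentration = 70 units ÷ 87 mL = 0.8045977 units/mL
Stage 1: 10 mL/hr × 1.8 hr = 18 mL → 18 mL × 0.8045977 units/mL = 14.48276 units
Stage 2: 17 mL/hr × 1.9 hr = 32.3 mL → 32.3 mL × 0.8045977 units/mL = 25.98851 units
Stage 3: 16 mL/hr × 6.5 hr = 104 mL → 104 mL × 0.8045977 units/mL = 83.67816 units
Total = 14.48276 + 25.98851 + 83.67816 = 124.1494 units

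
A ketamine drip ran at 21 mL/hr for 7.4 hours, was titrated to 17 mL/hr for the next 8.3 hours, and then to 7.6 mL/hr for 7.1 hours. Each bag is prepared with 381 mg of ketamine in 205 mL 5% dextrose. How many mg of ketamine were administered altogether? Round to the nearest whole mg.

Concentration = 381 mg ÷ 205 mL = 1.858537 mg/mL
Stage 1: 21 mL/hr × 7.4 hr = 155.4 mL → 155.4 mL × 1.858537 mg/mL = 288.8166 mg
Stage 2: 17 mL/hr × 8.3 hr = 141.1 mL → 141.1 mL × 1.858537 mg/mL = 262.2395 mg
Stage 3: 7.6 mL/hr × 7.1 hr = 53.96 mL → 53.96 mL × 1.858537 mg/mL = 100.2866 mg
Total = 288.8166 + 262.2395 + 100.2866 = 651.3427 mg

651 mg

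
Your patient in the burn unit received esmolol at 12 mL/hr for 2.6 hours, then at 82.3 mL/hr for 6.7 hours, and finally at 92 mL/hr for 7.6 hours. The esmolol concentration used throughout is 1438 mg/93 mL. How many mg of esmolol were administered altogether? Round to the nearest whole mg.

19820 mg

Concentration = 1438 mg ÷ 93 mL = 15.46237 mg/mL
Stage 1: 12 mL/hr × 2.6 hr = 31.2 mL → 31.2 mL × 15.46237 mg/mL = 482.4258 mg
Stage 2: 82.3 mL/hr × 6.7 hr = 551.41 mL → 551.41 mL × 15.46237 mg/mL = 8526.103 mg
Stage 3: 92 mL/hr × 7.6 hr = 699.2 mL → 699.2 mL × 15.46237 mg/mL = 10811.29 mg
Total = 482.4258 + 8526.103 + 10811.29 = 19819.81 mg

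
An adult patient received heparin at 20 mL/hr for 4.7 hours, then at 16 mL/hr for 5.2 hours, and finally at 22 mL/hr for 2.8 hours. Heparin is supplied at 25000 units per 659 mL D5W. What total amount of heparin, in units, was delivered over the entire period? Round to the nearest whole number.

Concentration = 25000 units ÷ 659 mL = 37.93627 units/mL
Stage 1: 20 mL/hr × 4.7 hr = 94 mL → 94 mL × 37.93627 units/mL = 3566.009 units
Stage 2: 16 mL/hr × 5.2 hr = 83.2 mL → 83.2 mL × 37.93627 units/mL = 3156.297 units
Stage 3: 22 mL/hr × 2.8 hr = 61.6 mL → 61.6 mL × 37.93627 units/mL = 2336.874 units
Total = 3566.009 + 3156.297 + 2336.874 = 9059.181 units

9059 units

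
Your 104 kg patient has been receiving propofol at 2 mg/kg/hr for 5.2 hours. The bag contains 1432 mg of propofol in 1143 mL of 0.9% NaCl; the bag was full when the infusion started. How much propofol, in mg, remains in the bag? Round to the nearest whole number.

350 mg

Dose = 2 mg/kg/hr × 104 kg = 208 mg/hr
Concentration = 1432 mg ÷ 1143 mL = 1.252843 mg/mL
Rate = 208 mg/hr ÷ 1.252843 mg/mL = 166.0223 mL/hr
Volume infused = 166.0223 mL/hr × 5.2 hr = 863.3162 mL
Volume remaining = 1143 − 863.3162 = 279.6838 mL
Drug remaining = 279.6838 mL × 1.252843 mg/mL = 350.4 mg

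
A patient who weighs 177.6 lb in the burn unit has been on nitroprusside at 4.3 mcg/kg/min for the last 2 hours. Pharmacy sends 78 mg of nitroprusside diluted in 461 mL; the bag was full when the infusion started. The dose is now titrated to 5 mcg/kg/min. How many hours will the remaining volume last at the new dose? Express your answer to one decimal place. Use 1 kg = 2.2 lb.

Initial rate:
Weight = 177.6 lb ÷ 2.2 lb/kg = 80.72727 kg
Dose = 4.3 mcg/kg/min × 80.72727 kg = 347.1273 mcg/min
347.1273 mcg/min × 60 min/hr = 20827.64 mcg/hr
Concentration = 78 mg ÷ 461 mL = 0.1691974 mg/mL = 169.1974 mcg/mL
Rate = 20827.64 mcg/hr ÷ 169.1974 mcg/mL = 123.0967 mL/hr
Volume infused so far = 123.0967 mL/hr × 2 hr = 246.1933 mL
Volume remaining = 461 − 246.1933 = 214.8067 mL
New rate:
Dose = 5 mcg/kg/min × 80.72727 kg = 403.6364 mcg/min
403.6364 mcg/min × 60 min/hr = 24218.18 mcg/hr
Rate = 24218.18 mcg/hr ÷ 169.1974 mcg/mL = 143.1357 mL/hr
Time remaining = 214.8067 mL ÷ 143.1357 mL/hr = 1.500721 hr

1.5 hours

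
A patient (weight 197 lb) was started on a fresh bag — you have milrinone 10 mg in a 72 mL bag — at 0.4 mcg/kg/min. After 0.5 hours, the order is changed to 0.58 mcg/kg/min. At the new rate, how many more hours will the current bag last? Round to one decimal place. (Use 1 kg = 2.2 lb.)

Initial rate:
Weight = 197 lb ÷ 2.2 lb/kg = 89.54545 kg
Dose = 0.4 mcg/kg/min × 89.54545 kg = 35.81818 mcg/min
35.81818 mcg/min × 60 min/hr = 2149.091 mcg/hr
Concentration = 10 mg ÷ 72 mL = 0.1388889 mg/mL = 138.8889 mcg/mL
Rate = 2149.091 mcg/hr ÷ 138.8889 mcg/mL = 15.47345 mL/hr
Volume infused so far = 15.47345 mL/hr × 0.5 hr = 7.736727 mL
Volume remaining = 72 − 7.736727 = 64.26327 mL
New rate:
Dose = 0.58 mcg/kg/min × 89.54545 kg = 51.93636 mcg/min
51.93636 mcg/min × 60 min/hr = 3116.182 mcg/hr
Rate = 3116.182 mcg/hr ÷ 138.8889 mcg/mL = 22.43651 mL/hr
Time remaining = 64.26327 mL ÷ 22.43651 mL/hr = 2.864228 hr

2.9 hours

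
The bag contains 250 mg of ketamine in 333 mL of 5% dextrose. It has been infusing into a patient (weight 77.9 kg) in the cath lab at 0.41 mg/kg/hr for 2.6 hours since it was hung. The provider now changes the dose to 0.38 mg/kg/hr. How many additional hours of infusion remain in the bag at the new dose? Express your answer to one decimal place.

5.6 hours

Initial rate:
Dose = 0.41 mg/kg/hr × 77.9 kg = 31.939 mg/hr
Concentration = 250 mg ÷ 333 mL = 0.7507508 mg/mL
Rate = 31.939 mg/hr ÷ 0.7507508 mg/mL = 42.54275 mL/hr
Volume infused so far = 42.54275 mL/hr × 2.6 hr = 110.6111 mL
Volume remaining = 333 − 110.6111 = 222.3889 mL
New rate:
Dose = 0.38 mg/kg/hr × 77.9 kg = 29.602 mg/hr
Rate = 29.602 mg/hr ÷ 0.7507508 mg/mL = 39.42986 mL/hr
Time remaining = 222.3889 mL ÷ 39.42986 mL/hr = 5.640112 hr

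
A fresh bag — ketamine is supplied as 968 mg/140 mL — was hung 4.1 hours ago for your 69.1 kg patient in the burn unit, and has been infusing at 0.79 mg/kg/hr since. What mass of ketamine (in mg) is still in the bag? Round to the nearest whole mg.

Dose = 0.79 mg/kg/hr × 69.1 kg = 54.589 mg/hr
Concentration = 968 mg ÷ 140 mL = 6.914286 mg/mL
Rate = 54.589 mg/hr ÷ 6.914286 mg/mL = 7.895103 mL/hr
Volume infused = 7.895103 mL/hr × 4.1 hr = 32.36992 mL
Volume remaining = 140 − 32.36992 = 107.6301 mL
Drug remaining = 107.6301 mL × 6.914286 mg/mL = 744.1851 mg

744 mg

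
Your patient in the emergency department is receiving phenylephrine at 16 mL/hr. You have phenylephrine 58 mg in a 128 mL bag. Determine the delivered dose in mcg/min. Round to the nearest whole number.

Concentration = 58 mg ÷ 128 mL = 0.453125 mg/mL = 453.125 mcg/mL
Drug rate = 16 mL/hr × 453.125 mcg/mL = 7250 mcg/hr
7250 mcg/hr ÷ 60 min/hr = 120.8333 mcg/min

121 mcg/min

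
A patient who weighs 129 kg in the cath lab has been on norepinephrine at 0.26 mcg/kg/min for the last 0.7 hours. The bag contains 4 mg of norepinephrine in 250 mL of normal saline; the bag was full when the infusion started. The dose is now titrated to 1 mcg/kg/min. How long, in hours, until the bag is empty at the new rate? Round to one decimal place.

Initial rate:
Dose = 0.26 mcg/kg/min × 129 kg = 33.54 mcg/min
33.54 mcg/min × 60 min/hr = 2012.4 mcg/hr
Concentration = 4 mg ÷ 250 mL = 0.016 mg/mL = 16 mcg/mL
Rate = 2012.4 mcg/hr ÷ 16 mcg/mL = 125.775 mL/hr
Volume infused so far = 125.775 mL/hr × 0.7 hr = 88.0425 mL
Volume remaining = 250 − 88.0425 = 161.9575 mL
New rate:
Dose = 1 mcg/kg/min × 129 kg = 129 mcg/min
129 mcg/min × 60 min/hr = 7740 mcg/hr
Rate = 7740 mcg/hr ÷ 16 mcg/mL = 483.75 mL/hr
Time remaining = 161.9575 mL ÷ 483.75 mL/hr = 0.3347959 hr

0.3 hours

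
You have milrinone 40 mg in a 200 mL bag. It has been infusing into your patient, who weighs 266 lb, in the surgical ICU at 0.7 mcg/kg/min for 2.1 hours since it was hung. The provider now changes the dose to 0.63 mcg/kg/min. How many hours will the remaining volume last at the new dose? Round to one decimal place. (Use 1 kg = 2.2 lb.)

Initial rate:
Weight = 266 lb ÷ 2.2 lb/kg = 120.9091 kg
Dose = 0.7 mcg/kg/min × 120.9091 kg = 84.63636 mcg/min
84.63636 mcg/min × 60 min/hr = 5078.182 mcg/hr
Concentration = 40 mg ÷ 200 mL = 0.2 mg/mL = 200 mcg/mL
Rate = 5078.182 mcg/hr ÷ 200 mcg/mL = 25.39091 mL/hr
Volume infused so far = 25.39091 mL/hr × 2.1 hr = 53.32091 mL
Volume remaining = 200 − 53.32091 = 146.6791 mL
New rate:
Dose = 0.63 mcg/kg/min × 120.9091 kg = 76.17273 mcg/min
76.17273 mcg/min × 60 min/hr = 4570.364 mcg/hr
Rate = 4570.364 mcg/hr ÷ 200 mcg/mL = 22.85182 mL/hr
Time remaining = 146.6791 mL ÷ 22.85182 mL/hr = 6.418705 hr

6.4 hours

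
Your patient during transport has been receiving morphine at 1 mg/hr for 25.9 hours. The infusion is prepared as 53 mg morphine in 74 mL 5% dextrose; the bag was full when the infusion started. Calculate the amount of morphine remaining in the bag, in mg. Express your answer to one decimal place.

27.1 mg

Concentration = 53 mg ÷ 74 mL = 0.7162162 mg/mL
Rate = 1 mg/hr ÷ 0.7162162 mg/mL = 1.396226 mL/hr
Volume infused = 1.396226 mL/hr × 25.9 hr = 36.16226 mL
Volume remaining = 74 − 36.16226 = 37.83774 mL
Drug remaining = 37.83774 mL × 0.7162162 mg/mL = 27.1 mg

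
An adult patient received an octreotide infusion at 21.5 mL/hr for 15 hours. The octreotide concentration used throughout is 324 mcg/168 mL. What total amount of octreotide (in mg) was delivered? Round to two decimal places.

Concentration = 324 mcg ÷ 168 mL = 1.928571 mcg/mL
Drug rate = 21.5 mL/hr × 1.928571 mcg/mL = 41.46429 mcg/hr
Total = 41.46429 mcg/hr × 15 hr = 621.9643 mcg = 0.6219643 mg

0.62 mg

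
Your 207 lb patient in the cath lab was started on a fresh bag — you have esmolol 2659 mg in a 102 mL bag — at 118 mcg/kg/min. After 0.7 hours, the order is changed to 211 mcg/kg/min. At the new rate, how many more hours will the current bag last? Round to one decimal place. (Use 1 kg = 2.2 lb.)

1.8 hours

Initial rate:
Weight = 207 lb ÷ 2.2 lb/kg = 94.09091 kg
Dose = 118 mcg/kg/min × 94.09091 kg = 11102.73 mcg/min
11102.73 mcg/min × 60 min/hr = 666163.6 mcg/hr
Concentration = 2659 mg ÷ 102 mL = 26.06863 mg/mL = 26068.63 mcg/mL
Rate = 666163.6 mcg/hr ÷ 26068.63 mcg/mL = 25.55423 mL/hr
Volume infused so far = 25.55423 mL/hr × 0.7 hr = 17.88796 mL
Volume remaining = 102 − 17.88796 = 84.11204 mL
New rate:
Dose = 211 mcg/kg/min × 94.09091 kg = 19853.18 mcg/min
19853.18 mcg/min × 60 min/hr = 1191191 mcg/hr
Rate = 1191191 mcg/hr ÷ 26068.63 mcg/mL = 45.69442 mL/hr
Time remaining = 84.11204 mL ÷ 45.69442 mL/hr = 1.840751 hr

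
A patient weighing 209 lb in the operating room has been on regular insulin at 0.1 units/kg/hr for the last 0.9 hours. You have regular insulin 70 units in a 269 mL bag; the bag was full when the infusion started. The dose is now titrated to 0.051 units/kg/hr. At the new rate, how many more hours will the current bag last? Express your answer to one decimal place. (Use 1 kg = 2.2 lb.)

12.7 hours

Initial rate:
Weight = 209 lb ÷ 2.2 lb/kg = 95 kg
Dose = 0.1 units/kg/hr × 95 kg = 9.5 units/hr
Concentration = 70 units ÷ 269 mL = 0.260223 units/mL
Rate = 9.5 units/hr ÷ 0.260223 units/mL = 36.50714 mL/hr
Volume infused so far = 36.50714 mL/hr × 0.9 hr = 32.85643 mL
Volume remaining = 269 − 32.85643 = 236.1436 mL
New rate:
Dose = 0.051 units/kg/hr × 95 kg = 4.845 units/hr
Rate = 4.845 units/hr ÷ 0.260223 units/mL = 18.61864 mL/hr
Time remaining = 236.1436 mL ÷ 18.61864 mL/hr = 12.68318 hr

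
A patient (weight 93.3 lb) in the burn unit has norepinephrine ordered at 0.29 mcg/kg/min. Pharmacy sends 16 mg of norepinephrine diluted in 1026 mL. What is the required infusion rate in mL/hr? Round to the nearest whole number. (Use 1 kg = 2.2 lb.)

47 mL/hr

Weight = 93.3 lb ÷ 2.2 lb/kg = 42.40909 kg
Dose = 0.29 mcg/kg/min × 42.40909 kg = 12.29864 mcg/min
12.29864 mcg/min × 60 min/hr = 737.9182 mcg/hr
Concentration = 16 mg ÷ 1026 mL = 0.01559454 mg/mL = 15.59454 mcg/mL
Rate = 737.9182 mcg/hr ÷ 15.59454 mcg/mL = 47.319 mL/hr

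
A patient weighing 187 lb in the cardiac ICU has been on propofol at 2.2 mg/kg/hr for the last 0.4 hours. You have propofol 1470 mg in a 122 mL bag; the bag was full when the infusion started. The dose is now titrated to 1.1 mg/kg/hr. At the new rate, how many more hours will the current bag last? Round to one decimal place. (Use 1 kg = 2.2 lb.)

14.9 hours

Initial rate:
Weight = 187 lb ÷ 2.2 lb/kg = 85 kg
Dose = 2.2 mg/kg/hr × 85 kg = 187 mg/hr
Concentration = 1470 mg ÷ 122 mL = 12.04918 mg/mL
Rate = 187 mg/hr ÷ 12.04918 mg/mL = 15.51973 mL/hr
Volume infused so far = 15.51973 mL/hr × 0.4 hr = 6.207891 mL
Volume remaining = 122 − 6.207891 = 115.7921 mL
New rate:
Dose = 1.1 mg/kg/hr × 85 kg = 93.5 mg/hr
Rate = 93.5 mg/hr ÷ 12.04918 mg/mL = 7.759864 mL/hr
Time remaining = 115.7921 mL ÷ 7.759864 mL/hr = 14.92193 hr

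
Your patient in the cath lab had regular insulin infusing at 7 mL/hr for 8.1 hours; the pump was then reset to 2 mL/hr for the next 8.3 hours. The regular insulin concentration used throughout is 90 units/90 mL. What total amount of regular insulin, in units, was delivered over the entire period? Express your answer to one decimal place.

Concentration = 90 units ÷ 90 mL = 1 units/mL
Stage 1: 7 mL/hr × 8.1 hr = 56.7 mL → 56.7 mL × 1 units/mL = 56.7 units
Stage 2: 2 mL/hr × 8.3 hr = 16.6 mL → 16.6 mL × 1 units/mL = 16.6 units
Total = 56.7 + 16.6 = 73.3 units

73.3 units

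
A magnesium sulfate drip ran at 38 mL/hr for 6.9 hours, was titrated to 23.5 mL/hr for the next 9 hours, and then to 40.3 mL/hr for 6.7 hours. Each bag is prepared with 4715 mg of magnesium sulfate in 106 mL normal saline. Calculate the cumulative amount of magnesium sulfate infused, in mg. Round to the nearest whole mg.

33081 mg

Concentration = 4715 mg ÷ 106 mL = 44.48113 mg/mL
Stage 1: 38 mL/hr × 6.9 hr = 262.2 mL → 262.2 mL × 44.48113 mg/mL = 11662.95 mg
Stage 2: 23.5 mL/hr × 9 hr = 211.5 mL → 211.5 mL × 44.48113 mg/mL = 9407.759 mg
Stage 3: 40.3 mL/hr × 6.7 hr = 270.01 mL → 270.01 mL × 44.48113 mg/mL = 12010.35 mg
Total = 11662.95 + 9407.759 + 12010.35 = 33081.06 mg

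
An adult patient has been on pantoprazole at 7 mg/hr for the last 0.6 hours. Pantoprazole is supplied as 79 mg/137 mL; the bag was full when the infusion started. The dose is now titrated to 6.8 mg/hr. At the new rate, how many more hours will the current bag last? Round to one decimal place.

Initial rate:
Concentration = 79 mg ÷ 137 mL = 0.5766423 mg/mL
Rate = 7 mg/hr ÷ 0.5766423 mg/mL = 12.13924 mL/hr
Volume infused so far = 12.13924 mL/hr × 0.6 hr = 7.283544 mL
Volume remaining = 137 − 7.283544 = 129.7165 mL
New rate:
Rate = 6.8 mg/hr ÷ 0.5766423 mg/mL = 11.79241 mL/hr
Time remaining = 129.7165 mL ÷ 11.79241 mL/hr = 11 hr

11.0 hours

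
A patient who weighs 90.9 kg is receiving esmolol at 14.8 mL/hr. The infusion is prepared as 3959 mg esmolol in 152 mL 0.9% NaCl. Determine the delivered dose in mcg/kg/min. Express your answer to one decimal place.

70.7 mcg/kg/min

Concentration = 3959 mg ÷ 152 mL = 26.04605 mg/mL = 26046.05 mcg/mL
Drug rate = 14.8 mL/hr × 26046.05 mcg/mL = 385481.6 mcg/hr
385481.6 mcg/hr ÷ 60 min/hr = 6424.693 mcg/min
6424.693 mcg/min ÷ 90.9 kg = 70.67869 mcg/kg/min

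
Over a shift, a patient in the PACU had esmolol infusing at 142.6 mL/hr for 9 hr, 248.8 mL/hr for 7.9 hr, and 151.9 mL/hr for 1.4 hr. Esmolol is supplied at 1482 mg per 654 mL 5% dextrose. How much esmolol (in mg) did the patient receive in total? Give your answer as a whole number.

7844 mg

Concentration = 1482 mg ÷ 654 mL = 2.266055 mg/mL
Stage 1: 142.6 mL/hr × 9 hr = 1283.4 mL → 1283.4 mL × 2.266055 mg/mL = 2908.255 mg
Stage 2: 248.8 mL/hr × 7.9 hr = 1965.52 mL → 1965.52 mL × 2.266055 mg/mL = 4453.977 mg
Stage 3: 151.9 mL/hr × 1.4 hr = 212.66 mL → 212.66 mL × 2.266055 mg/mL = 481.8993 mg
Total = 2908.255 + 4453.977 + 481.8993 = 7844.131 mg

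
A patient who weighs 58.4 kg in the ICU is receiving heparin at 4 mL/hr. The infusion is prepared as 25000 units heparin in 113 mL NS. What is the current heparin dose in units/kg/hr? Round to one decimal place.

15.2 units/kg/hr

Concentration = 25000 units ÷ 113 mL = 221.2389 units/mL
Drug rate = 4 mL/hr × 221.2389 units/mL = 884.9558 units/hr
884.9558 units/hr ÷ 58.4 kg = 15.15335 units/kg/hr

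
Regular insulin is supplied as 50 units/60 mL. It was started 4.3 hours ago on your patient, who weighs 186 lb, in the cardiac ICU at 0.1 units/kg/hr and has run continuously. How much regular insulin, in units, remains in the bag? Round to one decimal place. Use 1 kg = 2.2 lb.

Weight = 186 lb ÷ 2.2 lb/kg = 84.54545 kg
Dose = 0.1 units/kg/hr × 84.54545 kg = 8.454545 units/hr
Concentration = 50 units ÷ 60 mL = 0.8333333 units/mL
Rate = 8.454545 units/hr ÷ 0.8333333 units/mL = 10.14545 mL/hr
Volume infused = 10.14545 mL/hr × 4.3 hr = 43.62545 mL
Volume remaining = 60 − 43.62545 = 16.37455 mL
Drug remaining = 16.37455 mL × 0.8333333 units/mL = 13.64545 units

13.6 units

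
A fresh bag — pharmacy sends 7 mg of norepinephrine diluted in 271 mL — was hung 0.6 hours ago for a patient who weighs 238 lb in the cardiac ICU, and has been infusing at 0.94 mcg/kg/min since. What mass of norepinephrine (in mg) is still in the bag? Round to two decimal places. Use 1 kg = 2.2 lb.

3.34 mg

Weight = 238 lb ÷ 2.2 lb/kg = 108.1818 kg
Dose = 0.94 mcg/kg/min × 108.1818 kg = 101.6909 mcg/min
101.6909 mcg/min × 60 min/hr = 6101.455 mcg/hr
Concentration = 7 mg ÷ 271 mL = 0.02583026 mg/mL = 25.83026 mcg/mL
Rate = 6101.455 mcg/hr ÷ 25.83026 mcg/mL = 236.2135 mL/hr
Volume infused = 236.2135 mL/hr × 0.6 hr = 141.7281 mL
Volume remaining = 271 − 141.7281 = 129.2719 mL
Drug remaining = 129.2719 mL × 25.83026 mcg/mL = 3339.127 mcg = 3.339127 mg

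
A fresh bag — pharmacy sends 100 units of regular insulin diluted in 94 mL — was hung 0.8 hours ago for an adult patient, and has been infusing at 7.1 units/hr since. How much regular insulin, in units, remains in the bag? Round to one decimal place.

Concentration = 100 units ÷ 94 mL = 1.06383 units/mL
Rate = 7.1 units/hr ÷ 1.06383 units/mL = 6.674 mL/hr
Volume infused = 6.674 mL/hr × 0.8 hr = 5.3392 mL
Volume remaining = 94 − 5.3392 = 88.6608 mL
Drug remaining = 88.6608 mL × 1.06383 units/mL = 94.32 units

94.3 units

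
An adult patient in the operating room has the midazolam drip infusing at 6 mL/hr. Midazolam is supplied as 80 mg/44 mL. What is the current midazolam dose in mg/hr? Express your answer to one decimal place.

Concentration = 80 mg ÷ 44 mL = 1.818182 mg/mL
Drug rate = 6 mL/hr × 1.818182 mg/mL = 10.90909 mg/hr

10.9 mg/hr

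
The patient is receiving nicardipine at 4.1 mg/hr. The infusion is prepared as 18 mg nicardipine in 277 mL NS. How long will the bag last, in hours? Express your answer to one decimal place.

4.4 hours

Concentration = 18 mg ÷ 277 mL = 0.06498195 mg/mL
Rate = 4.1 mg/hr ÷ 0.06498195 mg/mL = 63.09444 mL/hr
Duration = 277 mL ÷ 63.09444 mL/hr = 4.390244 hr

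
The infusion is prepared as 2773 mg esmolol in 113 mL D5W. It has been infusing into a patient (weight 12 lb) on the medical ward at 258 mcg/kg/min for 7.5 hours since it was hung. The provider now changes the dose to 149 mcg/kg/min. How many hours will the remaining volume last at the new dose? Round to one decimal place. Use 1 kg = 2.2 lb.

43.9 hours

Initial rate:
Weight = 12 lb ÷ 2.2 lb/kg = 5.454545 kg
Dose = 258 mcg/kg/min × 5.454545 kg = 1407.273 mcg/min
1407.273 mcg/min × 60 min/hr = 84436.36 mcg/hr
Concentration = 2773 mg ÷ 113 mL = 24.53982 mg/mL = 24539.82 mcg/mL
Rate = 84436.36 mcg/hr ÷ 24539.82 mcg/mL = 3.440789 mL/hr
Volume infused so far = 3.440789 mL/hr × 7.5 hr = 25.80592 mL
Volume remaining = 113 − 25.80592 = 87.19408 mL
New rate:
Dose = 149 mcg/kg/min × 5.454545 kg = 812.7273 mcg/min
812.7273 mcg/min × 60 min/hr = 48763.64 mcg/hr
Rate = 48763.64 mcg/hr ÷ 24539.82 mcg/mL = 1.987123 mL/hr
Time remaining = 87.19408 mL ÷ 1.987123 mL/hr = 43.87957 hr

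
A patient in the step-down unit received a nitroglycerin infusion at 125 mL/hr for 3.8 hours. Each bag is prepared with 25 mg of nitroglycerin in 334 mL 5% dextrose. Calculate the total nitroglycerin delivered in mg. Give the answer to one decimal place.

Concentration = 25 mg ÷ 334 mL = 0.0748503 mg/mL = 74.8503 mcg/mL
Drug rate = 125 mL/hr × 74.8503 mcg/mL = 9356.287 mcg/hr
Total = 9356.287 mcg/hr × 3.8 hr = 35553.89 mcg = 35.55389 mg

35.6 mg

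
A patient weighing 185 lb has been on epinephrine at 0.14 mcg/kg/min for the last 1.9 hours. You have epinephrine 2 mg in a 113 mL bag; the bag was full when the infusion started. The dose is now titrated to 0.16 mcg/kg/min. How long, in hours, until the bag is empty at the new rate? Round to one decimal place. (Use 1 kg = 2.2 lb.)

Initial rate:
Weight = 185 lb ÷ 2.2 lb/kg = 84.09091 kg
Dose = 0.14 mcg/kg/min × 84.09091 kg = 11.77273 mcg/min
11.77273 mcg/min × 60 min/hr = 706.3636 mcg/hr
Concentration = 2 mg ÷ 113 mL = 0.01769912 mg/mL = 17.69912 mcg/mL
Rate = 706.3636 mcg/hr ÷ 17.69912 mcg/mL = 39.90955 mL/hr
Volume infused so far = 39.90955 mL/hr × 1.9 hr = 75.82814 mL
Volume remaining = 113 − 75.82814 = 37.17186 mL
New rate:
Dose = 0.16 mcg/kg/min × 84.09091 kg = 13.45455 mcg/min
13.45455 mcg/min × 60 min/hr = 807.2727 mcg/hr
Rate = 807.2727 mcg/hr ÷ 17.69912 mcg/mL = 45.61091 mL/hr
Time remaining = 37.17186 mL ÷ 45.61091 mL/hr = 0.8149775 hr

0.8 hours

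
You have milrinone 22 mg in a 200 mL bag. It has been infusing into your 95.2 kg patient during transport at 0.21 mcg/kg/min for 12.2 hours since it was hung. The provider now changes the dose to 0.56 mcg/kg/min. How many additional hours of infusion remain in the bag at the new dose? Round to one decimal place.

2.3 hours

Initial rate:
Dose = 0.21 mcg/kg/min × 95.2 kg = 19.992 mcg/min
19.992 mcg/min × 60 min/hr = 1199.52 mcg/hr
Concentration = 22 mg ÷ 200 mL = 0.11 mg/mL = 110 mcg/mL
Rate = 1199.52 mcg/hr ÷ 110 mcg/mL = 10.90473 mL/hr
Volume infused so far = 10.90473 mL/hr × 12.2 hr = 133.0377 mL
Volume remaining = 200 − 133.0377 = 66.96233 mL
New rate:
Dose = 0.56 mcg/kg/min × 95.2 kg = 53.312 mcg/min
53.312 mcg/min × 60 min/hr = 3198.72 mcg/hr
Rate = 3198.72 mcg/hr ÷ 110 mcg/mL = 29.07927 mL/hr
Time remaining = 66.96233 mL ÷ 29.07927 mL/hr = 2.302751 hr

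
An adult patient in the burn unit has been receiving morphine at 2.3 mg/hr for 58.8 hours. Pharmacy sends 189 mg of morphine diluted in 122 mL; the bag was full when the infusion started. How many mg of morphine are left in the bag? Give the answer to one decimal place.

Concentration = 189 mg ÷ 122 mL = 1.54918 mg/mL
Rate = 2.3 mg/hr ÷ 1.54918 mg/mL = 1.484656 mL/hr
Volume infused = 1.484656 mL/hr × 58.8 hr = 87.29778 mL
Volume remaining = 122 − 87.29778 = 34.70222 mL
Drug remaining = 34.70222 mL × 1.54918 mg/mL = 53.76 mg

53.8 mg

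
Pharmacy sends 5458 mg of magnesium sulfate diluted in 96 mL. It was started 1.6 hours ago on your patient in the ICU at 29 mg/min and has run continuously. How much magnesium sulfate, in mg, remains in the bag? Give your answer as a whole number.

29 mg/min × 60 min/hr = 1740 mg/hr
Concentration = 5458 mg ÷ 96 mL = 56.85417 mg/mL
Rate = 1740 mg/hr ÷ 56.85417 mg/mL = 30.60462 mL/hr
Volume infused = 30.60462 mL/hr × 1.6 hr = 48.96739 mL
Volume remaining = 96 − 48.96739 = 47.03261 mL
Drug remaining = 47.03261 mL × 56.85417 mg/mL = 2674 mg

2674 mg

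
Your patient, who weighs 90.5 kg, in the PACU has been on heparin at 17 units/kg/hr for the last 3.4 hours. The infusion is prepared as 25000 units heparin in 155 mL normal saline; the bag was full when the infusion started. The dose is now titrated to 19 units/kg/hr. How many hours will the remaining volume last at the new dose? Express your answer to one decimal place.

Initial rate:
Dose = 17 units/kg/hr × 90.5 kg = 1538.5 units/hr
Concentration = 25000 units ÷ 155 mL = 161.2903 units/mL
Rate = 1538.5 units/hr ÷ 161.2903 units/mL = 9.5387 mL/hr
Volume infused so far = 9.5387 mL/hr × 3.4 hr = 32.43158 mL
Volume remaining = 155 − 32.43158 = 122.5684 mL
New rate:
Dose = 19 units/kg/hr × 90.5 kg = 1719.5 units/hr
Rate = 1719.5 units/hr ÷ 161.2903 units/mL = 10.6609 mL/hr
Time remaining = 122.5684 mL ÷ 10.6609 mL/hr = 11.497 hr

11.5 hours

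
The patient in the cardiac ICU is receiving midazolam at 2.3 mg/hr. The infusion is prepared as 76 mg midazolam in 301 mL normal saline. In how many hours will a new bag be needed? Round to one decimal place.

33.0 hours

Concentration = 76 mg ÷ 301 mL = 0.2524917 mg/mL
Rate = 2.3 mg/hr ÷ 0.2524917 mg/mL = 9.109211 mL/hr
Duration = 301 mL ÷ 9.109211 mL/hr = 33.04348 hr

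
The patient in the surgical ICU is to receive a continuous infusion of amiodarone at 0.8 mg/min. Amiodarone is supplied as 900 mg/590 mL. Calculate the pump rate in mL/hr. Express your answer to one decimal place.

31.5 mL/hr

0.8 mg/min × 60 min/hr = 48 mg/hr
Concentration = 900 mg ÷ 590 mL = 1.525424 mg/mL
Rate = 48 mg/hr ÷ 1.525424 mg/mL = 31.46667 mL/hr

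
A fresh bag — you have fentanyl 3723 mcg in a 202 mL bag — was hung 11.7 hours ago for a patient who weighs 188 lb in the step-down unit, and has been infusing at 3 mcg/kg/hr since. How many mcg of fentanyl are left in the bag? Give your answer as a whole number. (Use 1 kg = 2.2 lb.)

Weight = 188 lb ÷ 2.2 lb/kg = 85.45455 kg
Dose = 3 mcg/kg/hr × 85.45455 kg = 256.3636 mcg/hr
Concentration = 3723 mcg ÷ 202 mL = 18.43069 mcg/mL
Rate = 256.3636 mcg/hr ÷ 18.43069 mcg/mL = 13.9096 mL/hr
Volume infused = 13.9096 mL/hr × 11.7 hr = 162.7424 mL
Volume remaining = 202 − 162.7424 = 39.25764 mL
Drug remaining = 39.25764 mL × 18.43069 mcg/mL = 723.5455 mcg

724 mcg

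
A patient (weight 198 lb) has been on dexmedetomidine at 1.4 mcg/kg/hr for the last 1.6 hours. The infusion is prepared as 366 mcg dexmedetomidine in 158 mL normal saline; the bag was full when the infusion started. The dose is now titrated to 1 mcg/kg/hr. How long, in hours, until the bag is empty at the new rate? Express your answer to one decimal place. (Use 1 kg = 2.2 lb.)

1.8 hours

Initial rate:
Weight = 198 lb ÷ 2.2 lb/kg = 90 kg
Dose = 1.4 mcg/kg/hr × 90 kg = 126 mcg/hr
Concentration = 366 mcg ÷ 158 mL = 2.316456 mcg/mL
Rate = 126 mcg/hr ÷ 2.316456 mcg/mL = 54.39344 mL/hr
Volume infused so far = 54.39344 mL/hr × 1.6 hr = 87.02951 mL
Volume remaining = 158 − 87.02951 = 70.97049 mL
New rate:
Dose = 1 mcg/kg/hr × 90 kg = 90 mcg/hr
Rate = 90 mcg/hr ÷ 2.316456 mcg/mL = 38.85246 mL/hr
Time remaining = 70.97049 mL ÷ 38.85246 mL/hr = 1.826667 hr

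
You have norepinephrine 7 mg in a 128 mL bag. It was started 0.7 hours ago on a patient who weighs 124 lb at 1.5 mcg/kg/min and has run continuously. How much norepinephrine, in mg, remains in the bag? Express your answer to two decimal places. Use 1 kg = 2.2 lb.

Weight = 124 lb ÷ 2.2 lb/kg = 56.36364 kg
Dose = 1.5 mcg/kg/min × 56.36364 kg = 84.54545 mcg/min
84.54545 mcg/min × 60 min/hr = 5072.727 mcg/hr
Concentration = 7 mg ÷ 128 mL = 0.0546875 mg/mL = 54.6875 mcg/mL
Rate = 5072.727 mcg/hr ÷ 54.6875 mcg/mL = 92.75844 mL/hr
Volume infused = 92.75844 mL/hr × 0.7 hr = 64.93091 mL
Volume remaining = 128 − 64.93091 = 63.06909 mL
Drug remaining = 63.06909 mL × 54.6875 mcg/mL = 3449.091 mcg = 3.449091 mg

3.45 mg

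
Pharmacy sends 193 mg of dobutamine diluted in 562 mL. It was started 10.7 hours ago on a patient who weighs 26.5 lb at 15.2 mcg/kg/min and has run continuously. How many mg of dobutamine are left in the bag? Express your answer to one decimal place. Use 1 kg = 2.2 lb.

Weight = 26.5 lb ÷ 2.2 lb/kg = 12.04545 kg
Dose = 15.2 mcg/kg/min × 12.04545 kg = 183.0909 mcg/min
183.0909 mcg/min × 60 min/hr = 10985.45 mcg/hr
Concentration = 193 mg ÷ 562 mL = 0.3434164 mg/mL = 343.4164 mcg/mL
Rate = 10985.45 mcg/hr ÷ 343.4164 mcg/mL = 31.98873 mL/hr
Volume infused = 31.98873 mL/hr × 10.7 hr = 342.2794 mL
Volume remaining = 562 − 342.2794 = 219.7206 mL
Drug remaining = 219.7206 mL × 343.4164 mcg/mL = 75455.64 mcg = 75.45564 mg

75.5 mg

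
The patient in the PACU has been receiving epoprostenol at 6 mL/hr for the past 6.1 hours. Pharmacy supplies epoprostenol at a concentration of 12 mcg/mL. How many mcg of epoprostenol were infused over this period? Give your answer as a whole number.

439 mcg

Concentration = 12 mcg/mL = 12000 ng/mL
Drug rate = 6 mL/hr × 12000 ng/mL = 72000 ng/hr
Total = 72000 ng/hr × 6.1 hr = 439200 ng = 439.2 mcg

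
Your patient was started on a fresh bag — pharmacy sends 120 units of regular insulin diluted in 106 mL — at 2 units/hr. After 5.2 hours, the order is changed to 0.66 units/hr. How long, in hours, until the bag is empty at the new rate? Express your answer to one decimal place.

166.1 hours

Initial rate:
Concentration = 120 units ÷ 106 mL = 1.132075 units/mL
Rate = 2 units/hr ÷ 1.132075 units/mL = 1.766667 mL/hr
Volume infused so far = 1.766667 mL/hr × 5.2 hr = 9.186667 mL
Volume remaining = 106 − 9.186667 = 96.81333 mL
New rate:
Rate = 0.66 units/hr ÷ 1.132075 units/mL = 0.583 mL/hr
Time remaining = 96.81333 mL ÷ 0.583 mL/hr = 166.0606 hr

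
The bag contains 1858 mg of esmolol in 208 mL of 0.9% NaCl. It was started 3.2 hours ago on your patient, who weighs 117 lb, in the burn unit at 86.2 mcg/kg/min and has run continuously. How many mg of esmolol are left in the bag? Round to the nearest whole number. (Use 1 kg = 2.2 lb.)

Weight = 117 lb ÷ 2.2 lb/kg = 53.18182 kg
Dose = 86.2 mcg/kg/min × 53.18182 kg = 4584.273 mcg/min
4584.273 mcg/min × 60 min/hr = 275056.4 mcg/hr
Concentration = 1858 mg ÷ 208 mL = 8.932692 mg/mL = 8932.692 mcg/mL
Rate = 275056.4 mcg/hr ÷ 8932.692 mcg/mL = 30.7921 mL/hr
Volume infused = 30.7921 mL/hr × 3.2 hr = 98.53472 mL
Volume remaining = 208 − 98.53472 = 109.4653 mL
Drug remaining = 109.4653 mL × 8932.692 mcg/mL = 977819.6 mcg = 977.8196 mg

978 mg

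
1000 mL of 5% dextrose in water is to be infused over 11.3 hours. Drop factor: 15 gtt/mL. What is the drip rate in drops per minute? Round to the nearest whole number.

22 gtt/min

1000 mL ÷ (11.3 hr × 60 = 678 min) = 1.474926 mL/min
1.474926 mL/min × 15 gtt/mL = 22.12389 gtt/min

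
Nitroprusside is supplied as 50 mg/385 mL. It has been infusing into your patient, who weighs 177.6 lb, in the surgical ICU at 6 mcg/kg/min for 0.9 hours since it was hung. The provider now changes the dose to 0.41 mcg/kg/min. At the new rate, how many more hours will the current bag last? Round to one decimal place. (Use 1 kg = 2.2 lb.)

12.0 hours

Initial rate:
Weight = 177.6 lb ÷ 2.2 lb/kg = 80.72727 kg
Dose = 6 mcg/kg/min × 80.72727 kg = 484.3636 mcg/min
484.3636 mcg/min × 60 min/hr = 29061.82 mcg/hr
Concentration = 50 mg ÷ 385 mL = 0.1298701 mg/mL = 129.8701 mcg/mL
Rate = 29061.82 mcg/hr ÷ 129.8701 mcg/mL = 223.776 mL/hr
Volume infused so far = 223.776 mL/hr × 0.9 hr = 201.3984 mL
Volume remaining = 385 − 201.3984 = 183.6016 mL
New rate:
Dose = 0.41 mcg/kg/min × 80.72727 kg = 33.09818 mcg/min
33.09818 mcg/min × 60 min/hr = 1985.891 mcg/hr
Rate = 1985.891 mcg/hr ÷ 129.8701 mcg/mL = 15.29136 mL/hr
Time remaining = 183.6016 mL ÷ 15.29136 mL/hr = 12.00688 hr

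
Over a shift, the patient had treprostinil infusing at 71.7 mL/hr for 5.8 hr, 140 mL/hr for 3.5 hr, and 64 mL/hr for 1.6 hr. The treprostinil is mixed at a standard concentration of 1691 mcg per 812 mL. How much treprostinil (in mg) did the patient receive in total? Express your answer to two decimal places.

Concentration = 1691 mcg ÷ 812 mL = 2.082512 mcg/mL
Stage 1: 71.7 mL/hr × 5.8 hr = 415.86 mL → 415.86 mL × 2.082512 mcg/mL = 866.0336 mcg
Stage 2: 140 mL/hr × 3.5 hr = 490 mL → 490 mL × 2.082512 mcg/mL = 1020.431 mcg
Stage 3: 64 mL/hr × 1.6 hr = 102.4 mL → 102.4 mL × 2.082512 mcg/mL = 213.2493 mcg
Total = 866.0336 + 1020.431 + 213.2493 = 2099.714 mcg = 2.099714 mg

2.10 mg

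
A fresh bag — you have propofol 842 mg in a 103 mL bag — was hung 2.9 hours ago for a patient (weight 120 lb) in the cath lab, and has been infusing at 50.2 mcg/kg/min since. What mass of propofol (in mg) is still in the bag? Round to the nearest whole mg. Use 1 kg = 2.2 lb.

366 mg

Weight = 120 lb ÷ 2.2 lb/kg = 54.54545 kg
Dose = 50.2 mcg/kg/min × 54.54545 kg = 2738.182 mcg/min
2738.182 mcg/min × 60 min/hr = 164290.9 mcg/hr
Concentration = 842 mg ÷ 103 mL = 8.174757 mg/mL = 8174.757 mcg/mL
Rate = 164290.9 mcg/hr ÷ 8174.757 mcg/mL = 20.09734 mL/hr
Volume infused = 20.09734 mL/hr × 2.9 hr = 58.2823 mL
Volume remaining = 103 − 58.2823 = 44.7177 mL
Drug remaining = 44.7177 mL × 8174.757 mcg/mL = 365556.4 mcg = 365.5564 mg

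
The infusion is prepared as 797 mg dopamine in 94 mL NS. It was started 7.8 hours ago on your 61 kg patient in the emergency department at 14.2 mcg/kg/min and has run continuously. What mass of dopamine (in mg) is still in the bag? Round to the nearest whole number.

Dose = 14.2 mcg/kg/min × 61 kg = 866.2 mcg/min
866.2 mcg/min × 60 min/hr = 51972 mcg/hr
Concentration = 797 mg ÷ 94 mL = 8.478723 mg/mL = 8478.723 mcg/mL
Rate = 51972 mcg/hr ÷ 8478.723 mcg/mL = 6.129696 mL/hr
Volume infused = 6.129696 mL/hr × 7.8 hr = 47.81163 mL
Volume remaining = 94 − 47.81163 = 46.18837 mL
Drug remaining = 46.18837 mL × 8478.723 mcg/mL = 391618.4 mcg = 391.6184 mg

392 mg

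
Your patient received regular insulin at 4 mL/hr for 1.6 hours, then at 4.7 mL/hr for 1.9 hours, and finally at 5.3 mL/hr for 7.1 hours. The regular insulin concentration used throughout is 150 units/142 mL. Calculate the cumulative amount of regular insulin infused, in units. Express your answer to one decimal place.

Concentration = 150 units ÷ 142 mL = 1.056338 units/mL
Stage 1: 4 mL/hr × 1.6 hr = 6.4 mL → 6.4 mL × 1.056338 units/mL = 6.760563 units
Stage 2: 4.7 mL/hr × 1.9 hr = 8.93 mL → 8.93 mL × 1.056338 units/mL = 9.433099 units
Stage 3: 5.3 mL/hr × 7.1 hr = 37.63 mL → 37.63 mL × 1.056338 units/mL = 39.75 units
Total = 6.760563 + 9.433099 + 39.75 = 55.94366 units

55.9 units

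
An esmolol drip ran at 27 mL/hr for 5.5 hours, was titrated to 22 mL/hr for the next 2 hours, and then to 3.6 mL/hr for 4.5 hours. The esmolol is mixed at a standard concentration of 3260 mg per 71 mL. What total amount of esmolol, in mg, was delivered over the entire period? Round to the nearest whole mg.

9583 mg

Concentration = 3260 mg ÷ 71 mL = 45.91549 mg/mL
Stage 1: 27 mL/hr × 5.5 hr = 148.5 mL → 148.5 mL × 45.91549 mg/mL = 6818.451 mg
Stage 2: 22 mL/hr × 2 hr = 44 mL → 44 mL × 45.91549 mg/mL = 2020.282 mg
Stage 3: 3.6 mL/hr × 4.5 hr = 16.2 mL → 16.2 mL × 45.91549 mg/mL = 743.831 mg
Total = 6818.451 + 2020.282 + 743.831 = 9582.563 mg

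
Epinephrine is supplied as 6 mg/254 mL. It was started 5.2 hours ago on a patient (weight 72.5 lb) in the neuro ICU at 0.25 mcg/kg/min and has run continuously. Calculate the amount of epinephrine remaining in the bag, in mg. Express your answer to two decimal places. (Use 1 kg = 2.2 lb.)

Weight = 72.5 lb ÷ 2.2 lb/kg = 32.95455 kg
Dose = 0.25 mcg/kg/min × 32.95455 kg = 8.238636 mcg/min
8.238636 mcg/min × 60 min/hr = 494.3182 mcg/hr
Concentration = 6 mg ÷ 254 mL = 0.02362205 mg/mL = 23.62205 mcg/mL
Rate = 494.3182 mcg/hr ÷ 23.62205 mcg/mL = 20.92614 mL/hr
Volume infused = 20.92614 mL/hr × 5.2 hr = 108.8159 mL
Volume remaining = 254 − 108.8159 = 145.1841 mL
Drug remaining = 145.1841 mL × 23.62205 mcg/mL = 3429.545 mcg = 3.429545 mg

3.43 mg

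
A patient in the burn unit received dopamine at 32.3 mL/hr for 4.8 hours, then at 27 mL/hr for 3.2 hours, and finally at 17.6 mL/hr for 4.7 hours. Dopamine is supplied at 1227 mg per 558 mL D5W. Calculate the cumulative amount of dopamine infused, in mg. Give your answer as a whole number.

713 mg

Concentration = 1227 mg ÷ 558 mL = 2.198925 mg/mL
Stage 1: 32.3 mL/hr × 4.8 hr = 155.04 mL → 155.04 mL × 2.198925 mg/mL = 340.9213 mg
Stage 2: 27 mL/hr × 3.2 hr = 86.4 mL → 86.4 mL × 2.198925 mg/mL = 189.9871 mg
Stage 3: 17.6 mL/hr × 4.7 hr = 82.72 mL → 82.72 mL × 2.198925 mg/mL = 181.8951 mg
Total = 340.9213 + 189.9871 + 181.8951 = 712.8034 mg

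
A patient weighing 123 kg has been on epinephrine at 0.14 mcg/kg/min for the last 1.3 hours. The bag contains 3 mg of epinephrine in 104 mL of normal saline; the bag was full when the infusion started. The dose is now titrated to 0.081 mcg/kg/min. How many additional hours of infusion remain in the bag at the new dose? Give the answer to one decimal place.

Initial rate:
Dose = 0.14 mcg/kg/min × 123 kg = 17.22 mcg/min
17.22 mcg/min × 60 min/hr = 1033.2 mcg/hr
Concentration = 3 mg ÷ 104 mL = 0.02884615 mg/mL = 28.84615 mcg/mL
Rate = 1033.2 mcg/hr ÷ 28.84615 mcg/mL = 35.8176 mL/hr
Volume infused so far = 35.8176 mL/hr × 1.3 hr = 46.56288 mL
Volume remaining = 104 − 46.56288 = 57.43712 mL
New rate:
Dose = 0.081 mcg/kg/min × 123 kg = 9.963 mcg/min
9.963 mcg/min × 60 min/hr = 597.78 mcg/hr
Rate = 597.78 mcg/hr ÷ 28.84615 mcg/mL = 20.72304 mL/hr
Time remaining = 57.43712 mL ÷ 20.72304 mL/hr = 2.771655 hr

2.8 hours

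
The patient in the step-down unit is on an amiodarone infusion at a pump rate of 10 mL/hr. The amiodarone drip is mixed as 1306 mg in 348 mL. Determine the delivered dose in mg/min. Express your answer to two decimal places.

Concentration = 1306 mg ÷ 348 mL = 3.752874 mg/mL
Drug rate = 10 mL/hr × 3.752874 mg/mL = 37.52874 mg/hr
37.52874 mg/hr ÷ 60 min/hr = 0.6254789 mg/min

0.63 mg/min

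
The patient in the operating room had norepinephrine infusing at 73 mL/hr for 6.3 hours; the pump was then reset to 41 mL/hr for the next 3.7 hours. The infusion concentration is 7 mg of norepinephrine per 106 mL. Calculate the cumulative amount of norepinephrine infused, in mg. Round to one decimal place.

Concentration = 7 mg ÷ 106 mL = 0.06603774 mg/mL
Stage 1: 73 mL/hr × 6.3 hr = 459.9 mL → 459.9 mL × 0.06603774 mg/mL = 30.37075 mg
Stage 2: 41 mL/hr × 3.7 hr = 151.7 mL → 151.7 mL × 0.06603774 mg/mL = 10.01792 mg
Total = 30.37075 + 10.01792 = 40.38868 mg

40.4 mg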